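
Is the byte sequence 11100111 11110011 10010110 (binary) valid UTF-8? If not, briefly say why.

invalid (non-continuation byte where continuation expected)

Leading byte 0xE7 = 11100111 → 3-byte form.
Byte 2 is 0xF3 = 11110011, which is not 10xxxxxx — expected a continuation byte.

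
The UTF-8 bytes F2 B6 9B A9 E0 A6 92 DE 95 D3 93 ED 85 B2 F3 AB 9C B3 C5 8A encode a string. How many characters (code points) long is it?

Byte at offset 0: 0xF2 = 11110010 → 4-byte char (#1). Advance 4.
Byte at offset 4: 0xE0 = 11100000 → 3-byte char (#2). Advance 3.
Byte at offset 7: 0xDE = 11011110 → 2-byte char (#3). Advance 2.
Byte at offset 9: 0xD3 = 11010011 → 2-byte char (#4). Advance 2.
Byte at offset 11: 0xED = 11101101 → 3-byte char (#5). Advance 3.
Byte at offset 14: 0xF3 = 11110011 → 4-byte char (#6). Advance 4.
Byte at offset 18: 0xC5 = 11000101 → 2-byte char (#7). Advance 2.
Reached end at offset 20 after 7 code points.

7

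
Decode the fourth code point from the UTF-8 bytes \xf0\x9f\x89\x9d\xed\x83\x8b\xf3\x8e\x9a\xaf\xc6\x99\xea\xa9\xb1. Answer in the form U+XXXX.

U+0199

Offset 0: leading byte 0xF0 = 11110000 → 4-byte char #1 = F0 9F 89 9D.
Offset 4: leading byte 0xED = 11101101 → 3-byte char #2 = ED 83 8B.
Offset 7: leading byte 0xF3 = 11110011 → 4-byte char #3 = F3 8E 9A AF.
Offset 11: leading byte 0xC6 = 11000110 → 2-byte char #4 = C6 99.
Leading byte 0xC6 = 11000110 matches 110xxxxx → 2-byte sequence.
Byte 1: 0xC6 = 11000110, payload 00110 (5 bits).
Byte 2: 0x99 = 10011001 (10xxxxxx ✓), payload 011001.
Concatenate: 00110011001 = 0x199 (11 bits → U+0199).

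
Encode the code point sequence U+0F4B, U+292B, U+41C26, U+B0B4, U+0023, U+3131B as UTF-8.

U+0F4B: 3-byte form → E0 BD 8B.
U+292B: 3-byte form → E2 A4 AB.
U+41C26: 4-byte form → F1 81 B0 A6.
U+B0B4: 3-byte form → EB 82 B4.
U+0023: 1-byte form → 23.
U+3131B: 4-byte form → F0 B1 8C 9B.
Concatenated (18 bytes): E0 BD 8B E2 A4 AB F1 81 B0 A6 EB 82 B4 23 F0 B1 8C 9B.

E0 BD 8B E2 A4 AB F1 81 B0 A6 EB 82 B4 23 F0 B1 8C 9B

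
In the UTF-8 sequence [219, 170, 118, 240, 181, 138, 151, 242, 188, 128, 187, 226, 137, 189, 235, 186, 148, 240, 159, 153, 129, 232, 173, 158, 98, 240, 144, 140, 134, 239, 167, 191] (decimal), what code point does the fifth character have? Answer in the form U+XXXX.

Offset 0: leading byte 0xDB = 11011011 → 2-byte char #1 = DB AA.
Offset 2: leading byte 0x76 = 01110110 → 1-byte char #2 = 76.
Offset 3: leading byte 0xF0 = 11110000 → 4-byte char #3 = F0 B5 8A 97.
Offset 7: leading byte 0xF2 = 11110010 → 4-byte char #4 = F2 BC 80 BB.
Offset 11: leading byte 0xE2 = 11100010 → 3-byte char #5 = E2 89 BD.
Leading byte 0xE2 = 11100010 matches 1110xxxx → 3-byte sequence.
Byte 1: 0xE2 = 11100010, payload 0010 (4 bits).
Byte 2: 0x89 = 10001001 (10xxxxxx ✓), payload 001001.
Byte 3: 0xBD = 10111101 (10xxxxxx ✓), payload 111101.
Concatenate: 0010001001111101 = 0x227D (16 bits → U+227D).

U+227D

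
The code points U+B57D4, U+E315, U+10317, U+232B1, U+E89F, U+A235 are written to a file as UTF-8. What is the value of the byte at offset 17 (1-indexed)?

0xA2

1-indexed offset 17 is 0-indexed offset 16.
U+B57D4 → 4-byte form F2 B5 9F 94 at offsets 0–3.
U+E315 → 3-byte form EE 8C 95 at offsets 4–6.
U+10317 → 4-byte form F0 90 8C 97 at offsets 7–10.
U+232B1 → 4-byte form F0 A3 8A B1 at offsets 11–14.
U+E89F → 3-byte form EE A2 9F at offsets 15–17.
Offset 16 falls in char 5's range; it's byte 2 of EE A2 9F = 0xA2.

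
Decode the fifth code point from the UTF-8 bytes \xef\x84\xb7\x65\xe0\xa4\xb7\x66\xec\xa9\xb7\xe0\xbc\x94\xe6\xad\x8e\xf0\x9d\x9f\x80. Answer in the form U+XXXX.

U+CA77

Offset 0: leading byte 0xEF = 11101111 → 3-byte char #1 = EF 84 B7.
Offset 3: leading byte 0x65 = 01100101 → 1-byte char #2 = 65.
Offset 4: leading byte 0xE0 = 11100000 → 3-byte char #3 = E0 A4 B7.
Offset 7: leading byte 0x66 = 01100110 → 1-byte char #4 = 66.
Offset 8: leading byte 0xEC = 11101100 → 3-byte char #5 = EC A9 B7.
Leading byte 0xEC = 11101100 matches 1110xxxx → 3-byte sequence.
Byte 1: 0xEC = 11101100, payload 1100 (4 bits).
Byte 2: 0xA9 = 10101001 (10xxxxxx ✓), payload 101001.
Byte 3: 0xB7 = 10110111 (10xxxxxx ✓), payload 110111.
Concatenate: 1100101001110111 = 0xCA77 (16 bits → U+CA77).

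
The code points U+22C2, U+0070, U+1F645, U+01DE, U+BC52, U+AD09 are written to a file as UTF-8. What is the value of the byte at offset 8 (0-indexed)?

U+22C2 → 3-byte form E2 8B 82 at offsets 0–2.
U+0070 → 1-byte form 70 at offsets 3–3.
U+1F645 → 4-byte form F0 9F 99 85 at offsets 4–7.
U+01DE → 2-byte form C7 9E at offsets 8–9.
Offset 8 falls in char 4's range; it's byte 1 of C7 9E = 0xC7.

0xC7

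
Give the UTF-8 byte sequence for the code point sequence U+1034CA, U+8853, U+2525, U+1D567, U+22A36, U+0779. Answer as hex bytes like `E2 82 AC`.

U+1034CA: 4-byte form → F4 83 93 8A.
U+8853: 3-byte form → E8 A1 93.
U+2525: 3-byte form → E2 94 A5.
U+1D567: 4-byte form → F0 9D 95 A7.
U+22A36: 4-byte form → F0 A2 A8 B6.
U+0779: 2-byte form → DD B9.
Concatenated (20 bytes): F4 83 93 8A E8 A1 93 E2 94 A5 F0 9D 95 A7 F0 A2 A8 B6 DD B9.

F4 83 93 8A E8 A1 93 E2 94 A5 F0 9D 95 A7 F0 A2 A8 B6 DD B9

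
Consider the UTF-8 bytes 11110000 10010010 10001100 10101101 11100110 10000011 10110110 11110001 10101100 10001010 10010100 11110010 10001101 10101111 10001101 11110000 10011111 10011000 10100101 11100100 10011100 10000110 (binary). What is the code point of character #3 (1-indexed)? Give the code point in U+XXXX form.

U+6C294

Offset 0: leading byte 0xF0 = 11110000 → 4-byte char #1 = F0 92 8C AD.
Offset 4: leading byte 0xE6 = 11100110 → 3-byte char #2 = E6 83 B6.
Offset 7: leading byte 0xF1 = 11110001 → 4-byte char #3 = F1 AC 8A 94.
Leading byte 0xF1 = 11110001 matches 11110xxx → 4-byte sequence.
Byte 1: 0xF1 = 11110001, payload 001 (3 bits).
Byte 2: 0xAC = 10101100 (10xxxxxx ✓), payload 101100.
Byte 3: 0x8A = 10001010 (10xxxxxx ✓), payload 001010.
Byte 4: 0x94 = 10010100 (10xxxxxx ✓), payload 010100.
Concatenate: 001101100001010010100 = 0x6C294 (21 bits → U+6C294).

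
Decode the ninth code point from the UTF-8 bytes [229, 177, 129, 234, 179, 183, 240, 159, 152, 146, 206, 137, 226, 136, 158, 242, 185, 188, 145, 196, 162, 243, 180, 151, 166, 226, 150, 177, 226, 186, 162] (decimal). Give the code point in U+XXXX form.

Offset 0: leading byte 0xE5 = 11100101 → 3-byte char #1 = E5 B1 81.
Offset 3: leading byte 0xEA = 11101010 → 3-byte char #2 = EA B3 B7.
Offset 6: leading byte 0xF0 = 11110000 → 4-byte char #3 = F0 9F 98 92.
Offset 10: leading byte 0xCE = 11001110 → 2-byte char #4 = CE 89.
Offset 12: leading byte 0xE2 = 11100010 → 3-byte char #5 = E2 88 9E.
Offset 15: leading byte 0xF2 = 11110010 → 4-byte char #6 = F2 B9 BC 91.
Offset 19: leading byte 0xC4 = 11000100 → 2-byte char #7 = C4 A2.
Offset 21: leading byte 0xF3 = 11110011 → 4-byte char #8 = F3 B4 97 A6.
Offset 25: leading byte 0xE2 = 11100010 → 3-byte char #9 = E2 96 B1.
Leading byte 0xE2 = 11100010 matches 1110xxxx → 3-byte sequence.
Byte 1: 0xE2 = 11100010, payload 0010 (4 bits).
Byte 2: 0x96 = 10010110 (10xxxxxx ✓), payload 010110.
Byte 3: 0xB1 = 10110001 (10xxxxxx ✓), payload 110001.
Concatenate: 0010010110110001 = 0x25B1 (16 bits → U+25B1).

U+25B1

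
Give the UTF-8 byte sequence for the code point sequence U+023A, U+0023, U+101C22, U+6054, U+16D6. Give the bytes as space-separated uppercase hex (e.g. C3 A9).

U+023A: 2-byte form → C8 BA.
U+0023: 1-byte form → 23.
U+101C22: 4-byte form → F4 81 B0 A2.
U+6054: 3-byte form → E6 81 94.
U+16D6: 3-byte form → E1 9B 96.
Concatenated (13 bytes): C8 BA 23 F4 81 B0 A2 E6 81 94 E1 9B 96.

C8 BA 23 F4 81 B0 A2 E6 81 94 E1 9B 96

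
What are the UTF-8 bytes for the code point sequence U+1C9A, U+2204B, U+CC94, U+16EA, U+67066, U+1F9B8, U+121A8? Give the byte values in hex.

E1 B2 9A F0 A2 81 8B EC B2 94 E1 9B AA F1 A7 81 A6 F0 9F A6 B8 F0 92 86 A8

U+1C9A: 3-byte form → E1 B2 9A.
U+2204B: 4-byte form → F0 A2 81 8B.
U+CC94: 3-byte form → EC B2 94.
U+16EA: 3-byte form → E1 9B AA.
U+67066: 4-byte form → F1 A7 81 A6.
U+1F9B8: 4-byte form → F0 9F A6 B8.
U+121A8: 4-byte form → F0 92 86 A8.
Concatenated (25 bytes): E1 B2 9A F0 A2 81 8B EC B2 94 E1 9B AA F1 A7 81 A6 F0 9F A6 B8 F0 92 86 A8.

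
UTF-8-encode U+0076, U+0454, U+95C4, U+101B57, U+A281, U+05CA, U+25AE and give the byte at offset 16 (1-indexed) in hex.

0xE2

1-indexed offset 16 is 0-indexed offset 15.
U+0076 → 1-byte form 76 at offsets 0–0.
U+0454 → 2-byte form D1 94 at offsets 1–2.
U+95C4 → 3-byte form E9 97 84 at offsets 3–5.
U+101B57 → 4-byte form F4 81 AD 97 at offsets 6–9.
U+A281 → 3-byte form EA 8A 81 at offsets 10–12.
U+05CA → 2-byte form D7 8A at offsets 13–14.
U+25AE → 3-byte form E2 96 AE at offsets 15–17.
Offset 15 falls in char 7's range; it's byte 1 of E2 96 AE = 0xE2.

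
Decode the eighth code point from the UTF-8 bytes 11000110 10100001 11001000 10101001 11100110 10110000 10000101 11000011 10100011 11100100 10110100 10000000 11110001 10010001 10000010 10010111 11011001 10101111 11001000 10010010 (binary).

Offset 0: leading byte 0xC6 = 11000110 → 2-byte char #1 = C6 A1.
Offset 2: leading byte 0xC8 = 11001000 → 2-byte char #2 = C8 A9.
Offset 4: leading byte 0xE6 = 11100110 → 3-byte char #3 = E6 B0 85.
Offset 7: leading byte 0xC3 = 11000011 → 2-byte char #4 = C3 A3.
Offset 9: leading byte 0xE4 = 11100100 → 3-byte char #5 = E4 B4 80.
Offset 12: leading byte 0xF1 = 11110001 → 4-byte char #6 = F1 91 82 97.
Offset 16: leading byte 0xD9 = 11011001 → 2-byte char #7 = D9 AF.
Offset 18: leading byte 0xC8 = 11001000 → 2-byte char #8 = C8 92.
Leading byte 0xC8 = 11001000 matches 110xxxxx → 2-byte sequence.
Byte 1: 0xC8 = 11001000, payload 01000 (5 bits).
Byte 2: 0x92 = 10010010 (10xxxxxx ✓), payload 010010.
Concatenate: 01000010010 = 0x212 (11 bits → U+0212).

U+0212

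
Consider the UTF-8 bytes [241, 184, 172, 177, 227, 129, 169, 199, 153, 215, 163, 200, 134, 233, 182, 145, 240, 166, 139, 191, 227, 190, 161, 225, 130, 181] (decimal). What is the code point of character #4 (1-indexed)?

Offset 0: leading byte 0xF1 = 11110001 → 4-byte char #1 = F1 B8 AC B1.
Offset 4: leading byte 0xE3 = 11100011 → 3-byte char #2 = E3 81 A9.
Offset 7: leading byte 0xC7 = 11000111 → 2-byte char #3 = C7 99.
Offset 9: leading byte 0xD7 = 11010111 → 2-byte char #4 = D7 A3.
Leading byte 0xD7 = 11010111 matches 110xxxxx → 2-byte sequence.
Byte 1: 0xD7 = 11010111, payload 10111 (5 bits).
Byte 2: 0xA3 = 10100011 (10xxxxxx ✓), payload 100011.
Concatenate: 10111100011 = 0x5E3 (11 bits → U+05E3).

U+05E3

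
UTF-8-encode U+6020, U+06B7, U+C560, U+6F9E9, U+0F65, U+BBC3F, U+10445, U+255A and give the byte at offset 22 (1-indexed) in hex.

1-indexed offset 22 is 0-indexed offset 21.
U+6020 → 3-byte form E6 80 A0 at offsets 0–2.
U+06B7 → 2-byte form DA B7 at offsets 3–4.
U+C560 → 3-byte form EC 95 A0 at offsets 5–7.
U+6F9E9 → 4-byte form F1 AF A7 A9 at offsets 8–11.
U+0F65 → 3-byte form E0 BD A5 at offsets 12–14.
U+BBC3F → 4-byte form F2 BB B0 BF at offsets 15–18.
U+10445 → 4-byte form F0 90 91 85 at offsets 19–22.
Offset 21 falls in char 7's range; it's byte 3 of F0 90 91 85 = 0x91.

0x91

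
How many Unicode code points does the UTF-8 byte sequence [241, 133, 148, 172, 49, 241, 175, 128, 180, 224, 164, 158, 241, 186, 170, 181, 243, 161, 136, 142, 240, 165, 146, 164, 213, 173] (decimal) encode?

8

Byte at offset 0: 0xF1 = 11110001 → 4-byte char (#1). Advance 4.
Byte at offset 4: 0x31 = 00110001 → 1-byte char (#2). Advance 1.
Byte at offset 5: 0xF1 = 11110001 → 4-byte char (#3). Advance 4.
Byte at offset 9: 0xE0 = 11100000 → 3-byte char (#4). Advance 3.
Byte at offset 12: 0xF1 = 11110001 → 4-byte char (#5). Advance 4.
Byte at offset 16: 0xF3 = 11110011 → 4-byte char (#6). Advance 4.
Byte at offset 20: 0xF0 = 11110000 → 4-byte char (#7). Advance 4.
Byte at offset 24: 0xD5 = 11010101 → 2-byte char (#8). Advance 2.
Reached end at offset 26 after 8 code points.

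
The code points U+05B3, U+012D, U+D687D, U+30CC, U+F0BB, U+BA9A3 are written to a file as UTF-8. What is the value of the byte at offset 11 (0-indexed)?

0xEF

U+05B3 → 2-byte form D6 B3 at offsets 0–1.
U+012D → 2-byte form C4 AD at offsets 2–3.
U+D687D → 4-byte form F3 96 A1 BD at offsets 4–7.
U+30CC → 3-byte form E3 83 8C at offsets 8–10.
U+F0BB → 3-byte form EF 82 BB at offsets 11–13.
Offset 11 falls in char 5's range; it's byte 1 of EF 82 BB = 0xEF.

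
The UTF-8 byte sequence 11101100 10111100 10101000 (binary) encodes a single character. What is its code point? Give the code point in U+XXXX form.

U+CF28

Leading byte 0xEC = 11101100 matches 1110xxxx → 3-byte sequence.
Byte 1: 0xEC = 11101100, payload 1100 (4 bits).
Byte 2: 0xBC = 10111100 (10xxxxxx ✓), payload 111100.
Byte 3: 0xA8 = 10101000 (10xxxxxx ✓), payload 101000.
Concatenate: 1100111100101000 = 0xCF28 (16 bits → U+CF28).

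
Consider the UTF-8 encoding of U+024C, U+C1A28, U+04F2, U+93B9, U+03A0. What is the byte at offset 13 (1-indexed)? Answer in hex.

1-indexed offset 13 is 0-indexed offset 12.
U+024C → 2-byte form C9 8C at offsets 0–1.
U+C1A28 → 4-byte form F3 81 A8 A8 at offsets 2–5.
U+04F2 → 2-byte form D3 B2 at offsets 6–7.
U+93B9 → 3-byte form E9 8E B9 at offsets 8–10.
U+03A0 → 2-byte form CE A0 at offsets 11–12.
Offset 12 falls in char 5's range; it's byte 2 of CE A0 = 0xA0.

0xA0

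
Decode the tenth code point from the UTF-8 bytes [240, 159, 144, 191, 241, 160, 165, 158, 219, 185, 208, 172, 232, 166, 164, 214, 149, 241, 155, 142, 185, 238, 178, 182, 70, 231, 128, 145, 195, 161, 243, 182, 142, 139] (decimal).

U+7011

Offset 0: leading byte 0xF0 = 11110000 → 4-byte char #1 = F0 9F 90 BF.
Offset 4: leading byte 0xF1 = 11110001 → 4-byte char #2 = F1 A0 A5 9E.
Offset 8: leading byte 0xDB = 11011011 → 2-byte char #3 = DB B9.
Offset 10: leading byte 0xD0 = 11010000 → 2-byte char #4 = D0 AC.
Offset 12: leading byte 0xE8 = 11101000 → 3-byte char #5 = E8 A6 A4.
Offset 15: leading byte 0xD6 = 11010110 → 2-byte char #6 = D6 95.
Offset 17: leading byte 0xF1 = 11110001 → 4-byte char #7 = F1 9B 8E B9.
Offset 21: leading byte 0xEE = 11101110 → 3-byte char #8 = EE B2 B6.
Offset 24: leading byte 0x46 = 01000110 → 1-byte char #9 = 46.
Offset 25: leading byte 0xE7 = 11100111 → 3-byte char #10 = E7 80 91.
Leading byte 0xE7 = 11100111 matches 1110xxxx → 3-byte sequence.
Byte 1: 0xE7 = 11100111, payload 0111 (4 bits).
Byte 2: 0x80 = 10000000 (10xxxxxx ✓), payload 000000.
Byte 3: 0x91 = 10010001 (10xxxxxx ✓), payload 010001.
Concatenate: 0111000000010001 = 0x7011 (16 bits → U+7011).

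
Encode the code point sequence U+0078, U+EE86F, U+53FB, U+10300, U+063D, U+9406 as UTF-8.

78 F3 AE A1 AF E5 8F BB F0 90 8C 80 D8 BD E9 90 86

U+0078: 1-byte form → 78.
U+EE86F: 4-byte form → F3 AE A1 AF.
U+53FB: 3-byte form → E5 8F BB.
U+10300: 4-byte form → F0 90 8C 80.
U+063D: 2-byte form → D8 BD.
U+9406: 3-byte form → E9 90 86.
Concatenated (17 bytes): 78 F3 AE A1 AF E5 8F BB F0 90 8C 80 D8 BD E9 90 86.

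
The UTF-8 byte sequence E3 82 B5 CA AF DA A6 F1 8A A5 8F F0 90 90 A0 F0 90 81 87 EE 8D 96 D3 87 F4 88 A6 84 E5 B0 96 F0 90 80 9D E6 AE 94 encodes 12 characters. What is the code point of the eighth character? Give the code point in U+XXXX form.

U+04C7

Offset 0: leading byte 0xE3 = 11100011 → 3-byte char #1 = E3 82 B5.
Offset 3: leading byte 0xCA = 11001010 → 2-byte char #2 = CA AF.
Offset 5: leading byte 0xDA = 11011010 → 2-byte char #3 = DA A6.
Offset 7: leading byte 0xF1 = 11110001 → 4-byte char #4 = F1 8A A5 8F.
Offset 11: leading byte 0xF0 = 11110000 → 4-byte char #5 = F0 90 90 A0.
Offset 15: leading byte 0xF0 = 11110000 → 4-byte char #6 = F0 90 81 87.
Offset 19: leading byte 0xEE = 11101110 → 3-byte char #7 = EE 8D 96.
Offset 22: leading byte 0xD3 = 11010011 → 2-byte char #8 = D3 87.
Leading byte 0xD3 = 11010011 matches 110xxxxx → 2-byte sequence.
Byte 1: 0xD3 = 11010011, payload 10011 (5 bits).
Byte 2: 0x87 = 10000111 (10xxxxxx ✓), payload 000111.
Concatenate: 10011000111 = 0x4C7 (11 bits → U+04C7).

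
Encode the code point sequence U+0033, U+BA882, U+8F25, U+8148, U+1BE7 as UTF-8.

33 F2 BA A2 82 E8 BC A5 E8 85 88 E1 AF A7

U+0033: 1-byte form → 33.
U+BA882: 4-byte form → F2 BA A2 82.
U+8F25: 3-byte form → E8 BC A5.
U+8148: 3-byte form → E8 85 88.
U+1BE7: 3-byte form → E1 AF A7.
Concatenated (14 bytes): 33 F2 BA A2 82 E8 BC A5 E8 85 88 E1 AF A7.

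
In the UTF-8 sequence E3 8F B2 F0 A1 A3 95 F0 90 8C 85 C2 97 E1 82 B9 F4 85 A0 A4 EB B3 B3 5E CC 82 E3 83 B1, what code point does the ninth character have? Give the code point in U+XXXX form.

Offset 0: leading byte 0xE3 = 11100011 → 3-byte char #1 = E3 8F B2.
Offset 3: leading byte 0xF0 = 11110000 → 4-byte char #2 = F0 A1 A3 95.
Offset 7: leading byte 0xF0 = 11110000 → 4-byte char #3 = F0 90 8C 85.
Offset 11: leading byte 0xC2 = 11000010 → 2-byte char #4 = C2 97.
Offset 13: leading byte 0xE1 = 11100001 → 3-byte char #5 = E1 82 B9.
Offset 16: leading byte 0xF4 = 11110100 → 4-byte char #6 = F4 85 A0 A4.
Offset 20: leading byte 0xEB = 11101011 → 3-byte char #7 = EB B3 B3.
Offset 23: leading byte 0x5E = 01011110 → 1-byte char #8 = 5E.
Offset 24: leading byte 0xCC = 11001100 → 2-byte char #9 = CC 82.
Leading byte 0xCC = 11001100 matches 110xxxxx → 2-byte sequence.
Byte 1: 0xCC = 11001100, payload 01100 (5 bits).
Byte 2: 0x82 = 10000010 (10xxxxxx ✓), payload 000010.
Concatenate: 01100000010 = 0x302 (11 bits → U+0302).

U+0302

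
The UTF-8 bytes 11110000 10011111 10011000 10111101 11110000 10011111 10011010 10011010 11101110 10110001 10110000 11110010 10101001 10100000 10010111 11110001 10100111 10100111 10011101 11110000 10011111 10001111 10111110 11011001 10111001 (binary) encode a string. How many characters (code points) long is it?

Byte at offset 0: 0xF0 = 11110000 → 4-byte char (#1). Advance 4.
Byte at offset 4: 0xF0 = 11110000 → 4-byte char (#2). Advance 4.
Byte at offset 8: 0xEE = 11101110 → 3-byte char (#3). Advance 3.
Byte at offset 11: 0xF2 = 11110010 → 4-byte char (#4). Advance 4.
Byte at offset 15: 0xF1 = 11110001 → 4-byte char (#5). Advance 4.
Byte at offset 19: 0xF0 = 11110000 → 4-byte char (#6). Advance 4.
Byte at offset 23: 0xD9 = 11011001 → 2-byte char (#7). Advance 2.
Reached end at offset 25 after 7 code points.

7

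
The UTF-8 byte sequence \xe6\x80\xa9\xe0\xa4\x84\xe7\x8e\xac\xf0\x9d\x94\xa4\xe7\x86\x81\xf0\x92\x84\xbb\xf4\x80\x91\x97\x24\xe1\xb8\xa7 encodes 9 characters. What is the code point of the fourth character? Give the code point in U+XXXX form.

Offset 0: leading byte 0xE6 = 11100110 → 3-byte char #1 = E6 80 A9.
Offset 3: leading byte 0xE0 = 11100000 → 3-byte char #2 = E0 A4 84.
Offset 6: leading byte 0xE7 = 11100111 → 3-byte char #3 = E7 8E AC.
Offset 9: leading byte 0xF0 = 11110000 → 4-byte char #4 = F0 9D 94 A4.
Leading byte 0xF0 = 11110000 matches 11110xxx → 4-byte sequence.
Byte 1: 0xF0 = 11110000, payload 000 (3 bits).
Byte 2: 0x9D = 10011101 (10xxxxxx ✓), payload 011101.
Byte 3: 0x94 = 10010100 (10xxxxxx ✓), payload 010100.
Byte 4: 0xA4 = 10100100 (10xxxxxx ✓), payload 100100.
Concatenate: 000011101010100100100 = 0x1D524 (21 bits → U+1D524).

U+1D524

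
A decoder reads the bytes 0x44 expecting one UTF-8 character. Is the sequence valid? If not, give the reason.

valid

Leading byte 0x44 = 01000100 → 1-byte form.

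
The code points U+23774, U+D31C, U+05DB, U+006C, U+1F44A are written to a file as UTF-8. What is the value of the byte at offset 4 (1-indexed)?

0xB4

1-indexed offset 4 is 0-indexed offset 3.
U+23774 → 4-byte form F0 A3 9D B4 at offsets 0–3.
Offset 3 falls in char 1's range; it's byte 4 of F0 A3 9D B4 = 0xB4.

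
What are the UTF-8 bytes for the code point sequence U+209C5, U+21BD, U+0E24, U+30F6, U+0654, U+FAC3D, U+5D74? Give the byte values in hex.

U+209C5: 4-byte form → F0 A0 A7 85.
U+21BD: 3-byte form → E2 86 BD.
U+0E24: 3-byte form → E0 B8 A4.
U+30F6: 3-byte form → E3 83 B6.
U+0654: 2-byte form → D9 94.
U+FAC3D: 4-byte form → F3 BA B0 BD.
U+5D74: 3-byte form → E5 B5 B4.
Concatenated (22 bytes): F0 A0 A7 85 E2 86 BD E0 B8 A4 E3 83 B6 D9 94 F3 BA B0 BD E5 B5 B4.

F0 A0 A7 85 E2 86 BD E0 B8 A4 E3 83 B6 D9 94 F3 BA B0 BD E5 B5 B4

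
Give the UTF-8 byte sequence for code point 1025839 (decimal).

U+FA72F = 0xFA72F = 1025839 decimal. In range U+10000–U+10FFFF → 4-byte form: 11110xxx 10xxxxxx 10xxxxxx 10xxxxxx.
Binary (21 bits): 011111010011100101111.
Split 3+6+6+6: 011 | 111010 | 011100 | 101111.
Byte 1: 11110011 = 0xF3.
Byte 2: 10111010 = 0xBA.
Byte 3: 10011100 = 0x9C.
Byte 4: 10101111 = 0xAF.

F3 BA 9C AF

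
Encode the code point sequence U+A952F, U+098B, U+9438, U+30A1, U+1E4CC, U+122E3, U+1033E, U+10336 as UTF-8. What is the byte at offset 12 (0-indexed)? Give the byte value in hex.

0xA1

U+A952F → 4-byte form F2 A9 94 AF at offsets 0–3.
U+098B → 3-byte form E0 A6 8B at offsets 4–6.
U+9438 → 3-byte form E9 90 B8 at offsets 7–9.
U+30A1 → 3-byte form E3 82 A1 at offsets 10–12.
Offset 12 falls in char 4's range; it's byte 3 of E3 82 A1 = 0xA1.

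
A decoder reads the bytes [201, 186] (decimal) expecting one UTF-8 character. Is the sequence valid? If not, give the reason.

Leading byte 0xC9 = 11001001 → 2-byte form.
Continuation bytes 0xBA=10111010 all match 10xxxxxx.
Decoded value 0x27A is ≥ 0x80 (shortest form) and not a surrogate.

valid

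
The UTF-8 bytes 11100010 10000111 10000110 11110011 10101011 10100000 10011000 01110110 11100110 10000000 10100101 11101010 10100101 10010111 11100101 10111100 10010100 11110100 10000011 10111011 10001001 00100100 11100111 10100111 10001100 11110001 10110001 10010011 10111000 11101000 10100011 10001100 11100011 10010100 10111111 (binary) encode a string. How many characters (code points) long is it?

Byte at offset 0: 0xE2 = 11100010 → 3-byte char (#1). Advance 3.
Byte at offset 3: 0xF3 = 11110011 → 4-byte char (#2). Advance 4.
Byte at offset 7: 0x76 = 01110110 → 1-byte char (#3). Advance 1.
Byte at offset 8: 0xE6 = 11100110 → 3-byte char (#4). Advance 3.
Byte at offset 11: 0xEA = 11101010 → 3-byte char (#5). Advance 3.
Byte at offset 14: 0xE5 = 11100101 → 3-byte char (#6). Advance 3.
Byte at offset 17: 0xF4 = 11110100 → 4-byte char (#7). Advance 4.
Byte at offset 21: 0x24 = 00100100 → 1-byte char (#8). Advance 1.
Byte at offset 22: 0xE7 = 11100111 → 3-byte char (#9). Advance 3.
Byte at offset 25: 0xF1 = 11110001 → 4-byte char (#10). Advance 4.
Byte at offset 29: 0xE8 = 11101000 → 3-byte char (#11). Advance 3.
Byte at offset 32: 0xE3 = 11100011 → 3-byte char (#12). Advance 3.
Reached end at offset 35 after 12 code points.

12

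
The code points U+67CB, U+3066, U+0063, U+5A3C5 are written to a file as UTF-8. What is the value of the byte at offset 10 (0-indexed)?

0x85

U+67CB → 3-byte form E6 9F 8B at offsets 0–2.
U+3066 → 3-byte form E3 81 A6 at offsets 3–5.
U+0063 → 1-byte form 63 at offsets 6–6.
U+5A3C5 → 4-byte form F1 9A 8F 85 at offsets 7–10.
Offset 10 falls in char 4's range; it's byte 4 of F1 9A 8F 85 = 0x85.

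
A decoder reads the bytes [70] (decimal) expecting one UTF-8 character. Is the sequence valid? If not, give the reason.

valid

Leading byte 0x46 = 01000110 → 1-byte form.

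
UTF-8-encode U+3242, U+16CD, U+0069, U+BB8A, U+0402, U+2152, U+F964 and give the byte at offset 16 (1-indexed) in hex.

0xEF

1-indexed offset 16 is 0-indexed offset 15.
U+3242 → 3-byte form E3 89 82 at offsets 0–2.
U+16CD → 3-byte form E1 9B 8D at offsets 3–5.
U+0069 → 1-byte form 69 at offsets 6–6.
U+BB8A → 3-byte form EB AE 8A at offsets 7–9.
U+0402 → 2-byte form D0 82 at offsets 10–11.
U+2152 → 3-byte form E2 85 92 at offsets 12–14.
U+F964 → 3-byte form EF A5 A4 at offsets 15–17.
Offset 15 falls in char 7's range; it's byte 1 of EF A5 A4 = 0xEF.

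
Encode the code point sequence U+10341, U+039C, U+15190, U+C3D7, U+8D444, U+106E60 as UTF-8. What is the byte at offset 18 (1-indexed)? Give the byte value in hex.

0xF4

1-indexed offset 18 is 0-indexed offset 17.
U+10341 → 4-byte form F0 90 8D 81 at offsets 0–3.
U+039C → 2-byte form CE 9C at offsets 4–5.
U+15190 → 4-byte form F0 95 86 90 at offsets 6–9.
U+C3D7 → 3-byte form EC 8F 97 at offsets 10–12.
U+8D444 → 4-byte form F2 8D 91 84 at offsets 13–16.
U+106E60 → 4-byte form F4 86 B9 A0 at offsets 17–20.
Offset 17 falls in char 6's range; it's byte 1 of F4 86 B9 A0 = 0xF4.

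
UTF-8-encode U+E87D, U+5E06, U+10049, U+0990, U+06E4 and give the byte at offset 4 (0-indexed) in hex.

U+E87D → 3-byte form EE A1 BD at offsets 0–2.
U+5E06 → 3-byte form E5 B8 86 at offsets 3–5.
Offset 4 falls in char 2's range; it's byte 2 of E5 B8 86 = 0xB8.

0xB8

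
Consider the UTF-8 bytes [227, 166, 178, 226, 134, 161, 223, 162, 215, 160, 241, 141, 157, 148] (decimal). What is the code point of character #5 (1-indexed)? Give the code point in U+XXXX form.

U+4D754

Offset 0: leading byte 0xE3 = 11100011 → 3-byte char #1 = E3 A6 B2.
Offset 3: leading byte 0xE2 = 11100010 → 3-byte char #2 = E2 86 A1.
Offset 6: leading byte 0xDF = 11011111 → 2-byte char #3 = DF A2.
Offset 8: leading byte 0xD7 = 11010111 → 2-byte char #4 = D7 A0.
Offset 10: leading byte 0xF1 = 11110001 → 4-byte char #5 = F1 8D 9D 94.
Leading byte 0xF1 = 11110001 matches 11110xxx → 4-byte sequence.
Byte 1: 0xF1 = 11110001, payload 001 (3 bits).
Byte 2: 0x8D = 10001101 (10xxxxxx ✓), payload 001101.
Byte 3: 0x9D = 10011101 (10xxxxxx ✓), payload 011101.
Byte 4: 0x94 = 10010100 (10xxxxxx ✓), payload 010100.
Concatenate: 001001101011101010100 = 0x4D754 (21 bits → U+4D754).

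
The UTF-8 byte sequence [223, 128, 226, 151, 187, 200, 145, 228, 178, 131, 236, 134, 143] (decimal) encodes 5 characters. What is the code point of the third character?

U+0211

Offset 0: leading byte 0xDF = 11011111 → 2-byte char #1 = DF 80.
Offset 2: leading byte 0xE2 = 11100010 → 3-byte char #2 = E2 97 BB.
Offset 5: leading byte 0xC8 = 11001000 → 2-byte char #3 = C8 91.
Leading byte 0xC8 = 11001000 matches 110xxxxx → 2-byte sequence.
Byte 1: 0xC8 = 11001000, payload 01000 (5 bits).
Byte 2: 0x91 = 10010001 (10xxxxxx ✓), payload 010001.
Concatenate: 01000010001 = 0x211 (11 bits → U+0211).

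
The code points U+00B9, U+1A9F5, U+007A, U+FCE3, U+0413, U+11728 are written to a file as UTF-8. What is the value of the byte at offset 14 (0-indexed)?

0x9C

U+00B9 → 2-byte form C2 B9 at offsets 0–1.
U+1A9F5 → 4-byte form F0 9A A7 B5 at offsets 2–5.
U+007A → 1-byte form 7A at offsets 6–6.
U+FCE3 → 3-byte form EF B3 A3 at offsets 7–9.
U+0413 → 2-byte form D0 93 at offsets 10–11.
U+11728 → 4-byte form F0 91 9C A8 at offsets 12–15.
Offset 14 falls in char 6's range; it's byte 3 of F0 91 9C A8 = 0x9C.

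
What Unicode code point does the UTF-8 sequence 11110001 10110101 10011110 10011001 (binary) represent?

Leading byte 0xF1 = 11110001 matches 11110xxx → 4-byte sequence.
Byte 1: 0xF1 = 11110001, payload 001 (3 bits).
Byte 2: 0xB5 = 10110101 (10xxxxxx ✓), payload 110101.
Byte 3: 0x9E = 10011110 (10xxxxxx ✓), payload 011110.
Byte 4: 0x99 = 10011001 (10xxxxxx ✓), payload 011001.
Concatenate: 001110101011110011001 = 0x75799 (21 bits → U+75799).

U+75799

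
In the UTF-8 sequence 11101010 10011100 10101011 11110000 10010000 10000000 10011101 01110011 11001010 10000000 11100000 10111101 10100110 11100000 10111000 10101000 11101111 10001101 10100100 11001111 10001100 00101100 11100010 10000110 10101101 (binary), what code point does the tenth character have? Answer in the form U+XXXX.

Offset 0: leading byte 0xEA = 11101010 → 3-byte char #1 = EA 9C AB.
Offset 3: leading byte 0xF0 = 11110000 → 4-byte char #2 = F0 90 80 9D.
Offset 7: leading byte 0x73 = 01110011 → 1-byte char #3 = 73.
Offset 8: leading byte 0xCA = 11001010 → 2-byte char #4 = CA 80.
Offset 10: leading byte 0xE0 = 11100000 → 3-byte char #5 = E0 BD A6.
Offset 13: leading byte 0xE0 = 11100000 → 3-byte char #6 = E0 B8 A8.
Offset 16: leading byte 0xEF = 11101111 → 3-byte char #7 = EF 8D A4.
Offset 19: leading byte 0xCF = 11001111 → 2-byte char #8 = CF 8C.
Offset 21: leading byte 0x2C = 00101100 → 1-byte char #9 = 2C.
Offset 22: leading byte 0xE2 = 11100010 → 3-byte char #10 = E2 86 AD.
Leading byte 0xE2 = 11100010 matches 1110xxxx → 3-byte sequence.
Byte 1: 0xE2 = 11100010, payload 0010 (4 bits).
Byte 2: 0x86 = 10000110 (10xxxxxx ✓), payload 000110.
Byte 3: 0xAD = 10101101 (10xxxxxx ✓), payload 101101.
Concatenate: 0010000110101101 = 0x21AD (16 bits → U+21AD).

U+21AD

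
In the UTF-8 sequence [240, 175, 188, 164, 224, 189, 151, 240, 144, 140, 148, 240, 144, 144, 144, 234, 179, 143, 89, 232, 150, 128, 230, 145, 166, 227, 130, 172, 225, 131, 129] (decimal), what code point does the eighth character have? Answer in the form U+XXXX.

Offset 0: leading byte 0xF0 = 11110000 → 4-byte char #1 = F0 AF BC A4.
Offset 4: leading byte 0xE0 = 11100000 → 3-byte char #2 = E0 BD 97.
Offset 7: leading byte 0xF0 = 11110000 → 4-byte char #3 = F0 90 8C 94.
Offset 11: leading byte 0xF0 = 11110000 → 4-byte char #4 = F0 90 90 90.
Offset 15: leading byte 0xEA = 11101010 → 3-byte char #5 = EA B3 8F.
Offset 18: leading byte 0x59 = 01011001 → 1-byte char #6 = 59.
Offset 19: leading byte 0xE8 = 11101000 → 3-byte char #7 = E8 96 80.
Offset 22: leading byte 0xE6 = 11100110 → 3-byte char #8 = E6 91 A6.
Leading byte 0xE6 = 11100110 matches 1110xxxx → 3-byte sequence.
Byte 1: 0xE6 = 11100110, payload 0110 (4 bits).
Byte 2: 0x91 = 10010001 (10xxxxxx ✓), payload 010001.
Byte 3: 0xA6 = 10100110 (10xxxxxx ✓), payload 100110.
Concatenate: 0110010001100110 = 0x6466 (16 bits → U+6466).

U+6466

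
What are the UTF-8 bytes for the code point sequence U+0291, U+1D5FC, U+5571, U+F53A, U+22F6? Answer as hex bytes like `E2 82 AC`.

CA 91 F0 9D 97 BC E5 95 B1 EF 94 BA E2 8B B6

U+0291: 2-byte form → CA 91.
U+1D5FC: 4-byte form → F0 9D 97 BC.
U+5571: 3-byte form → E5 95 B1.
U+F53A: 3-byte form → EF 94 BA.
U+22F6: 3-byte form → E2 8B B6.
Concatenated (15 bytes): CA 91 F0 9D 97 BC E5 95 B1 EF 94 BA E2 8B B6.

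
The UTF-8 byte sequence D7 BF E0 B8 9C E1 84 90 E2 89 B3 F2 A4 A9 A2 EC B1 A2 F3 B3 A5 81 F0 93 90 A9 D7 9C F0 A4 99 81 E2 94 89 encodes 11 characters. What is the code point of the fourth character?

U+2273

Offset 0: leading byte 0xD7 = 11010111 → 2-byte char #1 = D7 BF.
Offset 2: leading byte 0xE0 = 11100000 → 3-byte char #2 = E0 B8 9C.
Offset 5: leading byte 0xE1 = 11100001 → 3-byte char #3 = E1 84 90.
Offset 8: leading byte 0xE2 = 11100010 → 3-byte char #4 = E2 89 B3.
Leading byte 0xE2 = 11100010 matches 1110xxxx → 3-byte sequence.
Byte 1: 0xE2 = 11100010, payload 0010 (4 bits).
Byte 2: 0x89 = 10001001 (10xxxxxx ✓), payload 001001.
Byte 3: 0xB3 = 10110011 (10xxxxxx ✓), payload 110011.
Concatenate: 0010001001110011 = 0x2273 (16 bits → U+2273).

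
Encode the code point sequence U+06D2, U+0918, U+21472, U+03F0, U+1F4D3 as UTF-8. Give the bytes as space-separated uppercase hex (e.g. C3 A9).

U+06D2: 2-byte form → DB 92.
U+0918: 3-byte form → E0 A4 98.
U+21472: 4-byte form → F0 A1 91 B2.
U+03F0: 2-byte form → CF B0.
U+1F4D3: 4-byte form → F0 9F 93 93.
Concatenated (15 bytes): DB 92 E0 A4 98 F0 A1 91 B2 CF B0 F0 9F 93 93.

DB 92 E0 A4 98 F0 A1 91 B2 CF B0 F0 9F 93 93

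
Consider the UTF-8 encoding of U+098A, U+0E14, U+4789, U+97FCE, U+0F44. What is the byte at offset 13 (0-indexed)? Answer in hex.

U+098A → 3-byte form E0 A6 8A at offsets 0–2.
U+0E14 → 3-byte form E0 B8 94 at offsets 3–5.
U+4789 → 3-byte form E4 9E 89 at offsets 6–8.
U+97FCE → 4-byte form F2 97 BF 8E at offsets 9–12.
U+0F44 → 3-byte form E0 BD 84 at offsets 13–15.
Offset 13 falls in char 5's range; it's byte 1 of E0 BD 84 = 0xE0.

0xE0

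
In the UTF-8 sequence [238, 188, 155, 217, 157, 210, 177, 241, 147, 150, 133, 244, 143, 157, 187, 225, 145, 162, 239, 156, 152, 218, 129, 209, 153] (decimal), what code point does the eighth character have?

Offset 0: leading byte 0xEE = 11101110 → 3-byte char #1 = EE BC 9B.
Offset 3: leading byte 0xD9 = 11011001 → 2-byte char #2 = D9 9D.
Offset 5: leading byte 0xD2 = 11010010 → 2-byte char #3 = D2 B1.
Offset 7: leading byte 0xF1 = 11110001 → 4-byte char #4 = F1 93 96 85.
Offset 11: leading byte 0xF4 = 11110100 → 4-byte char #5 = F4 8F 9D BB.
Offset 15: leading byte 0xE1 = 11100001 → 3-byte char #6 = E1 91 A2.
Offset 18: leading byte 0xEF = 11101111 → 3-byte char #7 = EF 9C 98.
Offset 21: leading byte 0xDA = 11011010 → 2-byte char #8 = DA 81.
Leading byte 0xDA = 11011010 matches 110xxxxx → 2-byte sequence.
Byte 1: 0xDA = 11011010, payload 11010 (5 bits).
Byte 2: 0x81 = 10000001 (10xxxxxx ✓), payload 000001.
Concatenate: 11010000001 = 0x681 (11 bits → U+0681).

U+0681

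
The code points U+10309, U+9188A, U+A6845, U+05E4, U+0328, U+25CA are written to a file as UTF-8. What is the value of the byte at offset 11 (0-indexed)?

U+10309 → 4-byte form F0 90 8C 89 at offsets 0–3.
U+9188A → 4-byte form F2 91 A2 8A at offsets 4–7.
U+A6845 → 4-byte form F2 A6 A1 85 at offsets 8–11.
Offset 11 falls in char 3's range; it's byte 4 of F2 A6 A1 85 = 0x85.

0x85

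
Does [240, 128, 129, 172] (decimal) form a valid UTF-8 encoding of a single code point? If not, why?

Leading byte 0xF0 = 11110000 → 4-byte form.
Continuation bytes all match 10xxxxxx. Payload decodes to 0x6C.
But 0x6C < 0x10000, the minimum for a 4-byte sequence — this is an overlong encoding.

invalid (overlong encoding)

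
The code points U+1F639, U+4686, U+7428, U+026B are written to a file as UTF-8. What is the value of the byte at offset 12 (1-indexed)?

0xAB

1-indexed offset 12 is 0-indexed offset 11.
U+1F639 → 4-byte form F0 9F 98 B9 at offsets 0–3.
U+4686 → 3-byte form E4 9A 86 at offsets 4–6.
U+7428 → 3-byte form E7 90 A8 at offsets 7–9.
U+026B → 2-byte form C9 AB at offsets 10–11.
Offset 11 falls in char 4's range; it's byte 2 of C9 AB = 0xAB.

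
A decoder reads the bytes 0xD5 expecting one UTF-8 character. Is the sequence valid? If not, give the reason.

invalid (sequence truncated)

Leading byte 0xD5 = 11010101 → 2-byte form, but only 1 byte is present.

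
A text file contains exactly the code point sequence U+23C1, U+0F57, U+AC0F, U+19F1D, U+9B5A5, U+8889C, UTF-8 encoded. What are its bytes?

E2 8F 81 E0 BD 97 EA B0 8F F0 99 BC 9D F2 9B 96 A5 F2 88 A2 9C

U+23C1: 3-byte form → E2 8F 81.
U+0F57: 3-byte form → E0 BD 97.
U+AC0F: 3-byte form → EA B0 8F.
U+19F1D: 4-byte form → F0 99 BC 9D.
U+9B5A5: 4-byte form → F2 9B 96 A5.
U+8889C: 4-byte form → F2 88 A2 9C.
Concatenated (21 bytes): E2 8F 81 E0 BD 97 EA B0 8F F0 99 BC 9D F2 9B 96 A5 F2 88 A2 9C.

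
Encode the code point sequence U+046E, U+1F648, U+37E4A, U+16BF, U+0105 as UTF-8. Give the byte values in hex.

D1 AE F0 9F 99 88 F0 B7 B9 8A E1 9A BF C4 85

U+046E: 2-byte form → D1 AE.
U+1F648: 4-byte form → F0 9F 99 88.
U+37E4A: 4-byte form → F0 B7 B9 8A.
U+16BF: 3-byte form → E1 9A BF.
U+0105: 2-byte form → C4 85.
Concatenated (15 bytes): D1 AE F0 9F 99 88 F0 B7 B9 8A E1 9A BF C4 85.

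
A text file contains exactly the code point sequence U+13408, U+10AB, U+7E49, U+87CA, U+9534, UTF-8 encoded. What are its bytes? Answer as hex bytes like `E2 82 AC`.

F0 93 90 88 E1 82 AB E7 B9 89 E8 9F 8A E9 94 B4

U+13408: 4-byte form → F0 93 90 88.
U+10AB: 3-byte form → E1 82 AB.
U+7E49: 3-byte form → E7 B9 89.
U+87CA: 3-byte form → E8 9F 8A.
U+9534: 3-byte form → E9 94 B4.
Concatenated (16 bytes): F0 93 90 88 E1 82 AB E7 B9 89 E8 9F 8A E9 94 B4.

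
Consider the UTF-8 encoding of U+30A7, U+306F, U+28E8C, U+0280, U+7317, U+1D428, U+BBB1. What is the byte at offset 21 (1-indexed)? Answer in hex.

0xAE

1-indexed offset 21 is 0-indexed offset 20.
U+30A7 → 3-byte form E3 82 A7 at offsets 0–2.
U+306F → 3-byte form E3 81 AF at offsets 3–5.
U+28E8C → 4-byte form F0 A8 BA 8C at offsets 6–9.
U+0280 → 2-byte form CA 80 at offsets 10–11.
U+7317 → 3-byte form E7 8C 97 at offsets 12–14.
U+1D428 → 4-byte form F0 9D 90 A8 at offsets 15–18.
U+BBB1 → 3-byte form EB AE B1 at offsets 19–21.
Offset 20 falls in char 7's range; it's byte 2 of EB AE B1 = 0xAE.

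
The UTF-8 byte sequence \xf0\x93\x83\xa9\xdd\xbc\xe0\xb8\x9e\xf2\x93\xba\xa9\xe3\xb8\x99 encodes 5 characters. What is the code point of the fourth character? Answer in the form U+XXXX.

Offset 0: leading byte 0xF0 = 11110000 → 4-byte char #1 = F0 93 83 A9.
Offset 4: leading byte 0xDD = 11011101 → 2-byte char #2 = DD BC.
Offset 6: leading byte 0xE0 = 11100000 → 3-byte char #3 = E0 B8 9E.
Offset 9: leading byte 0xF2 = 11110010 → 4-byte char #4 = F2 93 BA A9.
Leading byte 0xF2 = 11110010 matches 11110xxx → 4-byte sequence.
Byte 1: 0xF2 = 11110010, payload 010 (3 bits).
Byte 2: 0x93 = 10010011 (10xxxxxx ✓), payload 010011.
Byte 3: 0xBA = 10111010 (10xxxxxx ✓), payload 111010.
Byte 4: 0xA9 = 10101001 (10xxxxxx ✓), payload 101001.
Concatenate: 010010011111010101001 = 0x93EA9 (21 bits → U+93EA9).

U+93EA9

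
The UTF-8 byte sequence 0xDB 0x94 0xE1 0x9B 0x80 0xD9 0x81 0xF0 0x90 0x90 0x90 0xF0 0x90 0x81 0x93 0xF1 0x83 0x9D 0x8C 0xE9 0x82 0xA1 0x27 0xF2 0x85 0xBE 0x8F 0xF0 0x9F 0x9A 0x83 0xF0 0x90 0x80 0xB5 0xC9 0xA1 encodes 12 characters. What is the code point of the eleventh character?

U+10035

Offset 0: leading byte 0xDB = 11011011 → 2-byte char #1 = DB 94.
Offset 2: leading byte 0xE1 = 11100001 → 3-byte char #2 = E1 9B 80.
Offset 5: leading byte 0xD9 = 11011001 → 2-byte char #3 = D9 81.
Offset 7: leading byte 0xF0 = 11110000 → 4-byte char #4 = F0 90 90 90.
Offset 11: leading byte 0xF0 = 11110000 → 4-byte char #5 = F0 90 81 93.
Offset 15: leading byte 0xF1 = 11110001 → 4-byte char #6 = F1 83 9D 8C.
Offset 19: leading byte 0xE9 = 11101001 → 3-byte char #7 = E9 82 A1.
Offset 22: leading byte 0x27 = 00100111 → 1-byte char #8 = 27.
Offset 23: leading byte 0xF2 = 11110010 → 4-byte char #9 = F2 85 BE 8F.
Offset 27: leading byte 0xF0 = 11110000 → 4-byte char #10 = F0 9F 9A 83.
Offset 31: leading byte 0xF0 = 11110000 → 4-byte char #11 = F0 90 80 B5.
Leading byte 0xF0 = 11110000 matches 11110xxx → 4-byte sequence.
Byte 1: 0xF0 = 11110000, payload 000 (3 bits).
Byte 2: 0x90 = 10010000 (10xxxxxx ✓), payload 010000.
Byte 3: 0x80 = 10000000 (10xxxxxx ✓), payload 000000.
Byte 4: 0xB5 = 10110101 (10xxxxxx ✓), payload 110101.
Concatenate: 000010000000000110101 = 0x10035 (21 bits → U+10035).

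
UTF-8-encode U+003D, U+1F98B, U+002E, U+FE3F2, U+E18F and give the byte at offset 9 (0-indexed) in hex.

0xB2

U+003D → 1-byte form 3D at offsets 0–0.
U+1F98B → 4-byte form F0 9F A6 8B at offsets 1–4.
U+002E → 1-byte form 2E at offsets 5–5.
U+FE3F2 → 4-byte form F3 BE 8F B2 at offsets 6–9.
Offset 9 falls in char 4's range; it's byte 4 of F3 BE 8F B2 = 0xB2.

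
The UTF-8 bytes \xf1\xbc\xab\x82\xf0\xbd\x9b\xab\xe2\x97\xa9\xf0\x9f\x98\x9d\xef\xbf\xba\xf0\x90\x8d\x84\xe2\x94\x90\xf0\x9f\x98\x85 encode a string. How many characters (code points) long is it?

8

Byte at offset 0: 0xF1 = 11110001 → 4-byte char (#1). Advance 4.
Byte at offset 4: 0xF0 = 11110000 → 4-byte char (#2). Advance 4.
Byte at offset 8: 0xE2 = 11100010 → 3-byte char (#3). Advance 3.
Byte at offset 11: 0xF0 = 11110000 → 4-byte char (#4). Advance 4.
Byte at offset 15: 0xEF = 11101111 → 3-byte char (#5). Advance 3.
Byte at offset 18: 0xF0 = 11110000 → 4-byte char (#6). Advance 4.
Byte at offset 22: 0xE2 = 11100010 → 3-byte char (#7). Advance 3.
Byte at offset 25: 0xF0 = 11110000 → 4-byte char (#8). Advance 4.
Reached end at offset 29 after 8 code points.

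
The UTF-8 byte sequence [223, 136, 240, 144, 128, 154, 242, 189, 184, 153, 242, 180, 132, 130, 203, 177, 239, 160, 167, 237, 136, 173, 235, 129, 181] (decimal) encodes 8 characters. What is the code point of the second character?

Offset 0: leading byte 0xDF = 11011111 → 2-byte char #1 = DF 88.
Offset 2: leading byte 0xF0 = 11110000 → 4-byte char #2 = F0 90 80 9A.
Leading byte 0xF0 = 11110000 matches 11110xxx → 4-byte sequence.
Byte 1: 0xF0 = 11110000, payload 000 (3 bits).
Byte 2: 0x90 = 10010000 (10xxxxxx ✓), payload 010000.
Byte 3: 0x80 = 10000000 (10xxxxxx ✓), payload 000000.
Byte 4: 0x9A = 10011010 (10xxxxxx ✓), payload 011010.
Concatenate: 000010000000000011010 = 0x1001A (21 bits → U+1001A).

U+1001A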